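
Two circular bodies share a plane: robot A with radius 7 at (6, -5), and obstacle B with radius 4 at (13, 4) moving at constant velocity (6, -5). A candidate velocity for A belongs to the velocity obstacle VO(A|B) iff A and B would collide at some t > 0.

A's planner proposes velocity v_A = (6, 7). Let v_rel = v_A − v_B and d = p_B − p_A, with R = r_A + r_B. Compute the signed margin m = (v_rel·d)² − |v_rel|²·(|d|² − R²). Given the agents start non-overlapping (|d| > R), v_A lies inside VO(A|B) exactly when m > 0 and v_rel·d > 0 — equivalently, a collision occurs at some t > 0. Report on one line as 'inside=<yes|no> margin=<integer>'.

d = (7, 9),  |d|² = 130;  R = 7+4 = 11,  c = 130−11² = 9
v_rel = (0, 12),  |v_rel|² = 144;  v_rel·d = (0)·(7) + (12)·(9) = 108
144·t² − 216·t + 9 = 0  ⇒  m = 108² − 144·9 = 10368
m = 10368 > 0,  v_rel·d = 108 > 0  ⇒  inside

inside=yes margin=10368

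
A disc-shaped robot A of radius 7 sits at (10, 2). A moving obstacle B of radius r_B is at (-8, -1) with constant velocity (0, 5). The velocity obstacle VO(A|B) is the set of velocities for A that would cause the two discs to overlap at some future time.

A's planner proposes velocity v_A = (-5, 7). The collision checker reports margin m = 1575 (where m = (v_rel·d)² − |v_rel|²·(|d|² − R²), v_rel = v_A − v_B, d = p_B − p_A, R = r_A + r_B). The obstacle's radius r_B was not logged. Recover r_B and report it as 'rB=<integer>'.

m = 1575
d = (-18, -3);  v_rel = (-5, 2),  |v_rel|² = 29
v_rel×d = (-5)·(-3) − (2)·(-18) = 51
since m = R²·29 − 51²:  R² = (2601 + 1575) / 29 = 144
R = √144 = 12  ⇒  r_B = 12 − 7 = 5

rB=5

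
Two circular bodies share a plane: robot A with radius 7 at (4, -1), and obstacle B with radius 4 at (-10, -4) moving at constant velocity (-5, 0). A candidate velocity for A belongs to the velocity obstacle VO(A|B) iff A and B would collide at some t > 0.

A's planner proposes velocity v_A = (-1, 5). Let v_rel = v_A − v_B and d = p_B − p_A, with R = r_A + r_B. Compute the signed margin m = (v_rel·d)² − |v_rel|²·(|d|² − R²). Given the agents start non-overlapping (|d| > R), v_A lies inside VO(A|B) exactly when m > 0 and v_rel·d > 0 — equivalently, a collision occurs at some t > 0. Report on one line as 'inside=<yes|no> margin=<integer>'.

d = (-14, -3),  |d|² = 205;  R = 7+4 = 11,  c = 205−11² = 84
v_rel = (4, 5),  |v_rel|² = 41;  v_rel·d = (4)·(-14) + (5)·(-3) = -71
41·t² + 142·t + 84 = 0  ⇒  m = (-71)² − 41·84 = 1597
m = 1597 > 0,  v_rel·d = -71 < 0  ⇒  outside

inside=no margin=1597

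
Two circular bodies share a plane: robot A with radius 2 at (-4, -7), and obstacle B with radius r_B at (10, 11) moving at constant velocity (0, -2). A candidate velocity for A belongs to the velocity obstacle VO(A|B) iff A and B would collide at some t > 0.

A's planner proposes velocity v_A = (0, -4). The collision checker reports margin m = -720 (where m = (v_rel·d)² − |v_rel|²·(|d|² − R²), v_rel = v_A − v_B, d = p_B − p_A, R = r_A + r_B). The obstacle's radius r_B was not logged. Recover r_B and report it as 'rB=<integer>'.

m = -720
d = (14, 18);  v_rel = (0, -2),  |v_rel|² = 4
v_rel×d = (0)·(18) − (-2)·(14) = 28
since m = R²·4 − 28²:  R² = (784 + -720) / 4 = 16
R = √16 = 4  ⇒  r_B = 4 − 2 = 2

rB=2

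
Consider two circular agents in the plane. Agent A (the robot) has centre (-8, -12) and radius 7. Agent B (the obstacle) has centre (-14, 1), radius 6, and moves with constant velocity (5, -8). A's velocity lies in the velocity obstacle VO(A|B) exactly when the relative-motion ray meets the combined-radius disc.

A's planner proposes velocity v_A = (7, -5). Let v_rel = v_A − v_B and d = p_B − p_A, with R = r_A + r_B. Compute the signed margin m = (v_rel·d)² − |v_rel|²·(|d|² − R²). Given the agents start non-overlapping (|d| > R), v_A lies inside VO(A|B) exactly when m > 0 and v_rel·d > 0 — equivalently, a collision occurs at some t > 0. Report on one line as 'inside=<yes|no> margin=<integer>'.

d = (-6, 13),  |d|² = 205;  R = 7+6 = 13,  c = 205−13² = 36
v_rel = (2, 3),  |v_rel|² = 13;  v_rel·d = (2)·(-6) + (3)·(13) = 27
13·t² − 54·t + 36 = 0  ⇒  m = 27² − 13·36 = 261
m = 261 > 0,  v_rel·d = 27 > 0  ⇒  inside

inside=yes margin=261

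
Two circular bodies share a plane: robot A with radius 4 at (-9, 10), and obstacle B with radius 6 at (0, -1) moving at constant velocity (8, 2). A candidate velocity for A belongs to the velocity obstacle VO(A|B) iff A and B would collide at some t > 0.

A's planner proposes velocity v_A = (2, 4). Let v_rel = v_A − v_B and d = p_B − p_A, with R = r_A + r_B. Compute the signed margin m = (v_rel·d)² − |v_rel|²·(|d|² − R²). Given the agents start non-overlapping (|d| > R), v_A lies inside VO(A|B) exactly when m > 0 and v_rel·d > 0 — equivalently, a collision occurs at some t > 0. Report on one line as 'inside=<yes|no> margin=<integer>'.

d = (9, -11),  |d|² = 202;  R = 4+6 = 10,  c = 202−10² = 102
v_rel = (-6, 2),  |v_rel|² = 40;  v_rel·d = (-6)·(9) + (2)·(-11) = -76
40·t² + 152·t + 102 = 0  ⇒  m = (-76)² − 40·102 = 1696
m = 1696 > 0,  v_rel·d = -76 < 0  ⇒  outside

inside=no margin=1696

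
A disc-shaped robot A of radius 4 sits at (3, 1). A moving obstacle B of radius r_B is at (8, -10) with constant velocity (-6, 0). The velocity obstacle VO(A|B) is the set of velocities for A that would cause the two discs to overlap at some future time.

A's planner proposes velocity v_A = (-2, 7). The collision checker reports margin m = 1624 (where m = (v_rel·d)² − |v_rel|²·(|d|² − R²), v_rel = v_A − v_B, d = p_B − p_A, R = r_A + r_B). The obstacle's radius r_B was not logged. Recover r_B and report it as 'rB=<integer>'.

m = 1624
d = (5, -11);  v_rel = (4, 7),  |v_rel|² = 65
v_rel×d = (4)·(-11) − (7)·(5) = -79
since m = R²·65 − (-79)²:  R² = (6241 + 1624) / 65 = 121
R = √121 = 11  ⇒  r_B = 11 − 4 = 7

rB=7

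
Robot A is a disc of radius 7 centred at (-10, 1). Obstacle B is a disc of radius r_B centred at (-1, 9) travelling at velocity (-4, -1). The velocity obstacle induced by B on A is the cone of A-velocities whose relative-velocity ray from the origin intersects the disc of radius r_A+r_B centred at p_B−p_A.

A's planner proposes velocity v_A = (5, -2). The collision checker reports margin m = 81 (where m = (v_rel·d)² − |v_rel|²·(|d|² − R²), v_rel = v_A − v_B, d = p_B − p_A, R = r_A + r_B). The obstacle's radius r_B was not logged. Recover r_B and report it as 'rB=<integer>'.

m = 81
d = (9, 8);  v_rel = (9, -1),  |v_rel|² = 82
v_rel×d = (9)·(8) − (-1)·(9) = 81
since m = R²·82 − 81²:  R² = (6561 + 81) / 82 = 81
R = √81 = 9  ⇒  r_B = 9 − 7 = 2

rB=2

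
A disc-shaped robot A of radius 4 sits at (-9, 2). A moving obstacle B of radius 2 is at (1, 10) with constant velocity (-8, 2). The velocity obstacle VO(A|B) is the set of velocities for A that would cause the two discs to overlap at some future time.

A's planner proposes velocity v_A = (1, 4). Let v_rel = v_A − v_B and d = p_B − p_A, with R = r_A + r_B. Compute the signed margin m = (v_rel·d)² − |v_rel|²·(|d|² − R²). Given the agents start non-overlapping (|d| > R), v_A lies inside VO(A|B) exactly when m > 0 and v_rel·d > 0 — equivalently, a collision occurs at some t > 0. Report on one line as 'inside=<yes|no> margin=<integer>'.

d = (10, 8),  |d|² = 164;  R = 4+2 = 6,  c = 164−6² = 128
v_rel = (9, 2),  |v_rel|² = 85;  v_rel·d = (9)·(10) + (2)·(8) = 106
85·t² − 212·t + 128 = 0  ⇒  m = 106² − 85·128 = 356
m = 356 > 0,  v_rel·d = 106 > 0  ⇒  inside

inside=yes margin=356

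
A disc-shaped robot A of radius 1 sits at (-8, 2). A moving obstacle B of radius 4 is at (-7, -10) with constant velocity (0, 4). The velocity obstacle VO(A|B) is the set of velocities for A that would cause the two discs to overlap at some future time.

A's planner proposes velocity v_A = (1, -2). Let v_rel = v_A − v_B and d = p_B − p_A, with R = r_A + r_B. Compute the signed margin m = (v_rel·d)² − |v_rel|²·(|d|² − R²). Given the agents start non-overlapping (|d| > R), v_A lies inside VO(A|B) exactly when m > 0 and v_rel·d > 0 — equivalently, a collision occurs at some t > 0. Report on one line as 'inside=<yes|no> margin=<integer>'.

d = (1, -12),  |d|² = 145;  R = 1+4 = 5,  c = 145−5² = 120
v_rel = (1, -6),  |v_rel|² = 37;  v_rel·d = (1)·(1) + (-6)·(-12) = 73
37·t² − 146·t + 120 = 0  ⇒  m = 73² − 37·120 = 889
m = 889 > 0,  v_rel·d = 73 > 0  ⇒  inside

inside=yes margin=889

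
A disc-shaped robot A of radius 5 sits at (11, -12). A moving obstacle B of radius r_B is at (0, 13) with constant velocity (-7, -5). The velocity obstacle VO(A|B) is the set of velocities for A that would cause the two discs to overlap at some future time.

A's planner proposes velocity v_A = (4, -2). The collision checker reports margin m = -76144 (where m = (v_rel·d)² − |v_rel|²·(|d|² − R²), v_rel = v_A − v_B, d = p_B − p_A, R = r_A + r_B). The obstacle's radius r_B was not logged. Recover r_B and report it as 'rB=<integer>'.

m = -76144
d = (-11, 25);  v_rel = (11, 3),  |v_rel|² = 130
v_rel×d = (11)·(25) − (3)·(-11) = 308
since m = R²·130 − 308²:  R² = (94864 + -76144) / 130 = 144
R = √144 = 12  ⇒  r_B = 12 − 5 = 7

rB=7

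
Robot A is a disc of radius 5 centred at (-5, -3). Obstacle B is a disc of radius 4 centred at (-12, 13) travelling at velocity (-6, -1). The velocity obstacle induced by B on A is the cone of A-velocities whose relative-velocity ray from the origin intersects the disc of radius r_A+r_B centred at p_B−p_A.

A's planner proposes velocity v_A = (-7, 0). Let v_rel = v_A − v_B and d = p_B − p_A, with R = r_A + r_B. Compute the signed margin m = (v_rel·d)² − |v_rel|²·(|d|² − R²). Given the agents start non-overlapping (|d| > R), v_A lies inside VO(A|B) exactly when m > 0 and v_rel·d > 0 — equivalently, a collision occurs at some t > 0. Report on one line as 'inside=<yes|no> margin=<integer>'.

d = (-7, 16),  |d|² = 305;  R = 5+4 = 9,  c = 305−9² = 224
v_rel = (-1, 1),  |v_rel|² = 2;  v_rel·d = (-1)·(-7) + (1)·(16) = 23
2·t² − 46·t + 224 = 0  ⇒  m = 23² − 2·224 = 81
m = 81 > 0,  v_rel·d = 23 > 0  ⇒  inside

inside=yes margin=81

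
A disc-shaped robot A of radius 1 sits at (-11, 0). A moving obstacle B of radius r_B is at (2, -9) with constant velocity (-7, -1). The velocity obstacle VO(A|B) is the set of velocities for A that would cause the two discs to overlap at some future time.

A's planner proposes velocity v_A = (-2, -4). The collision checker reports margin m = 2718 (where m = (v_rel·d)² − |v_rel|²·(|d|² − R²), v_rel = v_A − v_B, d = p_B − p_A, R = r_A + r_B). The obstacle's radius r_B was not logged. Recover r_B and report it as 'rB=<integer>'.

m = 2718
d = (13, -9);  v_rel = (5, -3),  |v_rel|² = 34
v_rel×d = (5)·(-9) − (-3)·(13) = -6
since m = R²·34 − (-6)²:  R² = (36 + 2718) / 34 = 81
R = √81 = 9  ⇒  r_B = 9 − 1 = 8

rB=8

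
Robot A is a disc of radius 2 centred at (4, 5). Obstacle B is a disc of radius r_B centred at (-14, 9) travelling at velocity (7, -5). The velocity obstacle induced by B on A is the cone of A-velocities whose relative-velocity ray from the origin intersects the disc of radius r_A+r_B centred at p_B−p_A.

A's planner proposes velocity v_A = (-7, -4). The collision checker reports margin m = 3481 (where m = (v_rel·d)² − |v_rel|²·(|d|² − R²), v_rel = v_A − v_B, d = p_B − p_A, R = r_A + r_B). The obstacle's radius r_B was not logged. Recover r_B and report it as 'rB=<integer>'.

m = 3481
d = (-18, 4);  v_rel = (-14, 1),  |v_rel|² = 197
v_rel×d = (-14)·(4) − (1)·(-18) = -38
since m = R²·197 − (-38)²:  R² = (1444 + 3481) / 197 = 25
R = √25 = 5  ⇒  r_B = 5 − 2 = 3

rB=3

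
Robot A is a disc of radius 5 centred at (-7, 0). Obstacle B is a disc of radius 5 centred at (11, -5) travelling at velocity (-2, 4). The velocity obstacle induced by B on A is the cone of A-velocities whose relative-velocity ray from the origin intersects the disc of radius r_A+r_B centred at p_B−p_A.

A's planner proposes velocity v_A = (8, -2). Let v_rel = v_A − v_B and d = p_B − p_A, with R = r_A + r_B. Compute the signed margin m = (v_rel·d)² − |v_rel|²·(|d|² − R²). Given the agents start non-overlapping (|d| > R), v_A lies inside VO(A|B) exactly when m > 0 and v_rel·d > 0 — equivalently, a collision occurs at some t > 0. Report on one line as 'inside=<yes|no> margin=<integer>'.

d = (18, -5),  |d|² = 349;  R = 5+5 = 10,  c = 349−10² = 249
v_rel = (10, -6),  |v_rel|² = 136;  v_rel·d = (10)·(18) + (-6)·(-5) = 210
136·t² − 420·t + 249 = 0  ⇒  m = 210² − 136·249 = 10236
m = 10236 > 0,  v_rel·d = 210 > 0  ⇒  inside

inside=yes margin=10236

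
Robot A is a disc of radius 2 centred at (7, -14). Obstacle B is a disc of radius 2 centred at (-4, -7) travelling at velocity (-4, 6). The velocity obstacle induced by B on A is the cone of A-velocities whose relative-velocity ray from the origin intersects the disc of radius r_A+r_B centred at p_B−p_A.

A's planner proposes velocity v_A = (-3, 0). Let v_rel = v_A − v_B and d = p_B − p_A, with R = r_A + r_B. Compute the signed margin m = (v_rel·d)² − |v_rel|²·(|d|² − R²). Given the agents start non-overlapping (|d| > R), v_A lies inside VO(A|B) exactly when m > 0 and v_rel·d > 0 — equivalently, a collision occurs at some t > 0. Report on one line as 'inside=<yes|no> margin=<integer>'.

d = (-11, 7),  |d|² = 170;  R = 2+2 = 4,  c = 170−4² = 154
v_rel = (1, -6),  |v_rel|² = 37;  v_rel·d = (1)·(-11) + (-6)·(7) = -53
37·t² + 106·t + 154 = 0  ⇒  m = (-53)² − 37·154 = -2889
m = -2889 < 0,  v_rel·d = -53 < 0  ⇒  outside

inside=no margin=-2889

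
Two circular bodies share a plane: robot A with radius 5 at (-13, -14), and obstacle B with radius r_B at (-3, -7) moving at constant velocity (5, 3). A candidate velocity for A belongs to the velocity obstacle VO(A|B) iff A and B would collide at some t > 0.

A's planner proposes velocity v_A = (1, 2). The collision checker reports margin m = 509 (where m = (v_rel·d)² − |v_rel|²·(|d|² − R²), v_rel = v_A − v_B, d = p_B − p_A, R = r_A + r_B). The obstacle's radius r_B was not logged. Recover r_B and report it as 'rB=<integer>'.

m = 509
d = (10, 7);  v_rel = (-4, -1),  |v_rel|² = 17
v_rel×d = (-4)·(7) − (-1)·(10) = -18
since m = R²·17 − (-18)²:  R² = (324 + 509) / 17 = 49
R = √49 = 7  ⇒  r_B = 7 − 5 = 2

rB=2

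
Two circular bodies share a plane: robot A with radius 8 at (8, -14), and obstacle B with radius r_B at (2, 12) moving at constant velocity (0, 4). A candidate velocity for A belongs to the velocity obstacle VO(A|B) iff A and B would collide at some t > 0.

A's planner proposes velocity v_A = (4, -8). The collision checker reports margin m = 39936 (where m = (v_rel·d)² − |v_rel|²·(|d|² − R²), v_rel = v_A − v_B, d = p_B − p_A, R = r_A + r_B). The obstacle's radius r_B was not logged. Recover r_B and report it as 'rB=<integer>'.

m = 39936
d = (-6, 26);  v_rel = (4, -12),  |v_rel|² = 160
v_rel×d = (4)·(26) − (-12)·(-6) = 32
since m = R²·160 − 32²:  R² = (1024 + 39936) / 160 = 256
R = √256 = 16  ⇒  r_B = 16 − 8 = 8

rB=8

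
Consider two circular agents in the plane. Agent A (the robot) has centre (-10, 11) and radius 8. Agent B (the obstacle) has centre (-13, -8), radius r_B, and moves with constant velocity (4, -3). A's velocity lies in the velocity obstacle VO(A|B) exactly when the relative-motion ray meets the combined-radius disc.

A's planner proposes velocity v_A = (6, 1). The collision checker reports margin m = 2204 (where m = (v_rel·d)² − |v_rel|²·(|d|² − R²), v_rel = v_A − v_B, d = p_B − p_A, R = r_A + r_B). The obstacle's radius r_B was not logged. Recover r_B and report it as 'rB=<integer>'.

m = 2204
d = (-3, -19);  v_rel = (2, 4),  |v_rel|² = 20
v_rel×d = (2)·(-19) − (4)·(-3) = -26
since m = R²·20 − (-26)²:  R² = (676 + 2204) / 20 = 144
R = √144 = 12  ⇒  r_B = 12 − 8 = 4

rB=4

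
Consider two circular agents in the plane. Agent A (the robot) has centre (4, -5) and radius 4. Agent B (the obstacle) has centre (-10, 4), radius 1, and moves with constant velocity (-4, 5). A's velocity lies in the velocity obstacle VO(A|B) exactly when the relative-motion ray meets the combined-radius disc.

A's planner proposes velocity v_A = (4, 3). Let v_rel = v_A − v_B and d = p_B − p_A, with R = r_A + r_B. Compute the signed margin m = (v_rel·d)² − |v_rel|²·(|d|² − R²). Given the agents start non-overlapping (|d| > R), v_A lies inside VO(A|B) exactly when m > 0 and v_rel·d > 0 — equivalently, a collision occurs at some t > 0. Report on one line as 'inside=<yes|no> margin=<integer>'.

d = (-14, 9),  |d|² = 277;  R = 4+1 = 5,  c = 277−5² = 252
v_rel = (8, -2),  |v_rel|² = 68;  v_rel·d = (8)·(-14) + (-2)·(9) = -130
68·t² + 260·t + 252 = 0  ⇒  m = (-130)² − 68·252 = -236
m = -236 < 0,  v_rel·d = -130 < 0  ⇒  outside

inside=no margin=-236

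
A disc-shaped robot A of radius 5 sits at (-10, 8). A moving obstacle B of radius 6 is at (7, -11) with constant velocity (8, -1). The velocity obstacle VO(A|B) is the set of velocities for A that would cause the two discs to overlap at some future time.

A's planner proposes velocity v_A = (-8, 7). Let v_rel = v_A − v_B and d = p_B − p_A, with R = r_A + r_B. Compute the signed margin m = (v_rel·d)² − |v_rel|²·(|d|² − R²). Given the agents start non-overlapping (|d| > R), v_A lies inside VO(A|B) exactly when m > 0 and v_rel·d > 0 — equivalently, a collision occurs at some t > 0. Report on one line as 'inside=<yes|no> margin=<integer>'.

d = (17, -19),  |d|² = 650;  R = 5+6 = 11,  c = 650−11² = 529
v_rel = (-16, 8),  |v_rel|² = 320;  v_rel·d = (-16)·(17) + (8)·(-19) = -424
320·t² + 848·t + 529 = 0  ⇒  m = (-424)² − 320·529 = 10496
m = 10496 > 0,  v_rel·d = -424 < 0  ⇒  outside

inside=no margin=10496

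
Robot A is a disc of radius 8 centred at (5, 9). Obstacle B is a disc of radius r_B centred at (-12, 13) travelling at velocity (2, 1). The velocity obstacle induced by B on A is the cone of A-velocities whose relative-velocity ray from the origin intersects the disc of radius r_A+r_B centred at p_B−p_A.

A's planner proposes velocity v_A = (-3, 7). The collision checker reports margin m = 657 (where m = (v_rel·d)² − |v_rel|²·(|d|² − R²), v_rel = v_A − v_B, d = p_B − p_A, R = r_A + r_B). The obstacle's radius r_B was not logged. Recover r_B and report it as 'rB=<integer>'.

m = 657
d = (-17, 4);  v_rel = (-5, 6),  |v_rel|² = 61
v_rel×d = (-5)·(4) − (6)·(-17) = 82
since m = R²·61 − 82²:  R² = (6724 + 657) / 61 = 121
R = √121 = 11  ⇒  r_B = 11 − 8 = 3

rB=3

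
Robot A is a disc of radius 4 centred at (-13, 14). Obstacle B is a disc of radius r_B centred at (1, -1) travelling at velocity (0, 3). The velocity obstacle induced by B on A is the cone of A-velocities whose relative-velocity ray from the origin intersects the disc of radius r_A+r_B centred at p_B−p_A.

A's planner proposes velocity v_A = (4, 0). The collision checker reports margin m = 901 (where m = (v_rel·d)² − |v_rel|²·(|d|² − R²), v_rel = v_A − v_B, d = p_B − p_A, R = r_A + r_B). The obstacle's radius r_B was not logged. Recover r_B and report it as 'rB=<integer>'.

m = 901
d = (14, -15);  v_rel = (4, -3),  |v_rel|² = 25
v_rel×d = (4)·(-15) − (-3)·(14) = -18
since m = R²·25 − (-18)²:  R² = (324 + 901) / 25 = 49
R = √49 = 7  ⇒  r_B = 7 − 4 = 3

rB=3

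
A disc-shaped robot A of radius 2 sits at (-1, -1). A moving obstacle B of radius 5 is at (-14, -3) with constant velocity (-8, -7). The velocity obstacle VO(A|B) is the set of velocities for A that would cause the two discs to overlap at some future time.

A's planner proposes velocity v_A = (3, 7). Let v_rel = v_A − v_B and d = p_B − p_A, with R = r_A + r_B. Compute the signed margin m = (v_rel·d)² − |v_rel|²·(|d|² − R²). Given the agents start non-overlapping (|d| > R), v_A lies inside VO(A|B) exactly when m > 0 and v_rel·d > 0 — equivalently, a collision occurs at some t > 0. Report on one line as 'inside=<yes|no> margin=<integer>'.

d = (-13, -2),  |d|² = 173;  R = 2+5 = 7,  c = 173−7² = 124
v_rel = (11, 14),  |v_rel|² = 317;  v_rel·d = (11)·(-13) + (14)·(-2) = -171
317·t² + 342·t + 124 = 0  ⇒  m = (-171)² − 317·124 = -10067
m = -10067 < 0,  v_rel·d = -171 < 0  ⇒  outside

inside=no margin=-10067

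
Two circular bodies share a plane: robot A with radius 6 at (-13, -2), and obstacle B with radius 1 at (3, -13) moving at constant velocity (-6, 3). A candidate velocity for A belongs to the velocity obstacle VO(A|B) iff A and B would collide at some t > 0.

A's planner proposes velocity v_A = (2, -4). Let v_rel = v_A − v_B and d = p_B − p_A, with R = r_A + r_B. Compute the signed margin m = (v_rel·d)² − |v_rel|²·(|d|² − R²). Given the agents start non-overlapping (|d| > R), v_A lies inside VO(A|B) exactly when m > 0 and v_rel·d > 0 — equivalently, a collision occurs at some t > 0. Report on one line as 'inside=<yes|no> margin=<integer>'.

d = (16, -11),  |d|² = 377;  R = 6+1 = 7,  c = 377−7² = 328
v_rel = (8, -7),  |v_rel|² = 113;  v_rel·d = (8)·(16) + (-7)·(-11) = 205
113·t² − 410·t + 328 = 0  ⇒  m = 205² − 113·328 = 4961
m = 4961 > 0,  v_rel·d = 205 > 0  ⇒  inside

inside=yes margin=4961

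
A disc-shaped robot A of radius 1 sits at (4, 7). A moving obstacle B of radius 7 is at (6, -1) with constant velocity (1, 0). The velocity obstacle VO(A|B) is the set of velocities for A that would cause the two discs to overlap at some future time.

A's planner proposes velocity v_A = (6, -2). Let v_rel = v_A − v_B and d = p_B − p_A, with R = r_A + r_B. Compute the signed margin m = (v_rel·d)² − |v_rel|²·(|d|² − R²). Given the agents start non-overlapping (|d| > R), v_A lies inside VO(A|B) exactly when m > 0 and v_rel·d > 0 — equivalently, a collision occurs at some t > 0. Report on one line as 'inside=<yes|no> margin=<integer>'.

d = (2, -8),  |d|² = 68;  R = 1+7 = 8,  c = 68−8² = 4
v_rel = (5, -2),  |v_rel|² = 29;  v_rel·d = (5)·(2) + (-2)·(-8) = 26
29·t² − 52·t + 4 = 0  ⇒  m = 26² − 29·4 = 560
m = 560 > 0,  v_rel·d = 26 > 0  ⇒  inside

inside=yes margin=560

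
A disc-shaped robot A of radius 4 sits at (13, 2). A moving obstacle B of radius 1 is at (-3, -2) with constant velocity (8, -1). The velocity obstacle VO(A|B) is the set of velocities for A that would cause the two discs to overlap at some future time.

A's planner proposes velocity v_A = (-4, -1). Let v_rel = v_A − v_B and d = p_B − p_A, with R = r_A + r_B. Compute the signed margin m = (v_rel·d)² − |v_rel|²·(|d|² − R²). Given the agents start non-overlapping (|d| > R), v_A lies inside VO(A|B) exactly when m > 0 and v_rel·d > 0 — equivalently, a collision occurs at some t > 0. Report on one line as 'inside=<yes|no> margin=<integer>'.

d = (-16, -4),  |d|² = 272;  R = 4+1 = 5,  c = 272−5² = 247
v_rel = (-12, 0),  |v_rel|² = 144;  v_rel·d = (-12)·(-16) + (0)·(-4) = 192
144·t² − 384·t + 247 = 0  ⇒  m = 192² − 144·247 = 1296
m = 1296 > 0,  v_rel·d = 192 > 0  ⇒  inside

inside=yes margin=1296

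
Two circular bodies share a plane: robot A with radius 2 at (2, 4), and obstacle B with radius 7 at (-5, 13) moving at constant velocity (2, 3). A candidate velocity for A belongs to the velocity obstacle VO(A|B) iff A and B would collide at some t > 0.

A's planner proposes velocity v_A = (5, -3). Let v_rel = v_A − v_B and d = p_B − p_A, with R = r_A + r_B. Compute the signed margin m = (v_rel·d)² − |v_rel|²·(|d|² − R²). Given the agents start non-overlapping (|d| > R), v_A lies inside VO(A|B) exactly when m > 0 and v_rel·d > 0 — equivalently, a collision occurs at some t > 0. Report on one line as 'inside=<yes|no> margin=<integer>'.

d = (-7, 9),  |d|² = 130;  R = 2+7 = 9,  c = 130−9² = 49
v_rel = (3, -6),  |v_rel|² = 45;  v_rel·d = (3)·(-7) + (-6)·(9) = -75
45·t² + 150·t + 49 = 0  ⇒  m = (-75)² − 45·49 = 3420
m = 3420 > 0,  v_rel·d = -75 < 0  ⇒  outside

inside=no margin=3420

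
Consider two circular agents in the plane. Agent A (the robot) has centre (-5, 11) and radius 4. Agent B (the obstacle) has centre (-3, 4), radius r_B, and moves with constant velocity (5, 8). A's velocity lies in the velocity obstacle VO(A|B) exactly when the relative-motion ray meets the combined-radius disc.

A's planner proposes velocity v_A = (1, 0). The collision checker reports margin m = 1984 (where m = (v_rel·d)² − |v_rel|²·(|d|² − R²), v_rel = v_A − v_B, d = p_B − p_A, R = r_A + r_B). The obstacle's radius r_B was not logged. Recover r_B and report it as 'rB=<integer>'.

m = 1984
d = (2, -7);  v_rel = (-4, -8),  |v_rel|² = 80
v_rel×d = (-4)·(-7) − (-8)·(2) = 44
since m = R²·80 − 44²:  R² = (1936 + 1984) / 80 = 49
R = √49 = 7  ⇒  r_B = 7 − 4 = 3

rB=3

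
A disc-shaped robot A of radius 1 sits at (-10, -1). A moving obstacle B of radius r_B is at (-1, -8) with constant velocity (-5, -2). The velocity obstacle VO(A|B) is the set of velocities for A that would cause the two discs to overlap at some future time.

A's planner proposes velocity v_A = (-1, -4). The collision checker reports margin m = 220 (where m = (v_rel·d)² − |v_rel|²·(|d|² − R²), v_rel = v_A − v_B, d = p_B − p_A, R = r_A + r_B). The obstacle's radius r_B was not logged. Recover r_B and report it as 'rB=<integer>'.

m = 220
d = (9, -7);  v_rel = (4, -2),  |v_rel|² = 20
v_rel×d = (4)·(-7) − (-2)·(9) = -10
since m = R²·20 − (-10)²:  R² = (100 + 220) / 20 = 16
R = √16 = 4  ⇒  r_B = 4 − 1 = 3

rB=3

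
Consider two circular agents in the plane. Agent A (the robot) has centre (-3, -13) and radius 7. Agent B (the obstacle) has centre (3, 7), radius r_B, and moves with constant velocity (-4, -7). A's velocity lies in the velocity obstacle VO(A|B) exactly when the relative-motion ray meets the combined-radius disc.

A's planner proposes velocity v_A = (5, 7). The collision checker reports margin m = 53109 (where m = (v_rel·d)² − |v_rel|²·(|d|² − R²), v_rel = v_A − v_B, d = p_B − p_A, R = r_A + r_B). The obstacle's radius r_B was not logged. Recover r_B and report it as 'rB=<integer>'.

m = 53109
d = (6, 20);  v_rel = (9, 14),  |v_rel|² = 277
v_rel×d = (9)·(20) − (14)·(6) = 96
since m = R²·277 − 96²:  R² = (9216 + 53109) / 277 = 225
R = √225 = 15  ⇒  r_B = 15 − 7 = 8

rB=8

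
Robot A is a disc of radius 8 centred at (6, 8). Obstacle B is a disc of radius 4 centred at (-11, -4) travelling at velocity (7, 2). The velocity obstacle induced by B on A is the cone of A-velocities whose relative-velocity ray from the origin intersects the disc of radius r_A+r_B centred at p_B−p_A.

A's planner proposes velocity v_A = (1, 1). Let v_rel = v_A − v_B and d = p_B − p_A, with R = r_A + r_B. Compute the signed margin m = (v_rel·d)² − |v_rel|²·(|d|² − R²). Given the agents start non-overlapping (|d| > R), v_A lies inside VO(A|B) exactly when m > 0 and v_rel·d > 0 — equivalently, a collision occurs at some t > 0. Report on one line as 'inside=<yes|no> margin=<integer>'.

d = (-17, -12),  |d|² = 433;  R = 8+4 = 12,  c = 433−12² = 289
v_rel = (-6, -1),  |v_rel|² = 37;  v_rel·d = (-6)·(-17) + (-1)·(-12) = 114
37·t² − 228·t + 289 = 0  ⇒  m = 114² − 37·289 = 2303
m = 2303 > 0,  v_rel·d = 114 > 0  ⇒  inside

inside=yes margin=2303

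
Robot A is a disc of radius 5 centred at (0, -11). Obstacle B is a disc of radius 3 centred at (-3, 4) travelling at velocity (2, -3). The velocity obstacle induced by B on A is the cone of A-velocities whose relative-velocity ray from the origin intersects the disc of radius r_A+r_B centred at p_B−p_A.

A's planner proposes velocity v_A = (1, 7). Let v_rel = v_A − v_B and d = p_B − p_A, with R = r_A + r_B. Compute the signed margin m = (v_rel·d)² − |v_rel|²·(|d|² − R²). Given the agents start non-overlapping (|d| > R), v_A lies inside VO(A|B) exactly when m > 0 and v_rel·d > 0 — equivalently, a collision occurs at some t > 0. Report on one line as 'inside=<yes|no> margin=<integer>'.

d = (-3, 15),  |d|² = 234;  R = 5+3 = 8,  c = 234−8² = 170
v_rel = (-1, 10),  |v_rel|² = 101;  v_rel·d = (-1)·(-3) + (10)·(15) = 153
101·t² − 306·t + 170 = 0  ⇒  m = 153² − 101·170 = 6239
m = 6239 > 0,  v_rel·d = 153 > 0  ⇒  inside

inside=yes margin=6239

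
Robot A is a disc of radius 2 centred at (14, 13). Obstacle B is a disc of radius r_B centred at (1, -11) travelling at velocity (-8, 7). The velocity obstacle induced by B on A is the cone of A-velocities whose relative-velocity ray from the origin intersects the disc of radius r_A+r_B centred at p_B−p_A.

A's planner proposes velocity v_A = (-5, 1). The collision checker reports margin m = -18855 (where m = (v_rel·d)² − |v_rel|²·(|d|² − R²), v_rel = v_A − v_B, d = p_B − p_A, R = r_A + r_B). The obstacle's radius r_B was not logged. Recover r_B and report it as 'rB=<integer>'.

m = -18855
d = (-13, -24);  v_rel = (3, -6),  |v_rel|² = 45
v_rel×d = (3)·(-24) − (-6)·(-13) = -150
since m = R²·45 − (-150)²:  R² = (22500 + -18855) / 45 = 81
R = √81 = 9  ⇒  r_B = 9 − 2 = 7

rB=7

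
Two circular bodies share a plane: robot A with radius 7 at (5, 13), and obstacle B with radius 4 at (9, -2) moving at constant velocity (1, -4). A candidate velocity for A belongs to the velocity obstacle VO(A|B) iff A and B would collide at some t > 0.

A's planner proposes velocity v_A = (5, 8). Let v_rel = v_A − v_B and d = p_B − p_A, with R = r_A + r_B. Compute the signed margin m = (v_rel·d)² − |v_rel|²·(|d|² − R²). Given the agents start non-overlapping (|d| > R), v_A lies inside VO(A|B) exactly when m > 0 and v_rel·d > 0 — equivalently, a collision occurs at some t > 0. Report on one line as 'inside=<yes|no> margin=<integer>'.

d = (4, -15),  |d|² = 241;  R = 7+4 = 11,  c = 241−11² = 120
v_rel = (4, 12),  |v_rel|² = 160;  v_rel·d = (4)·(4) + (12)·(-15) = -164
160·t² + 328·t + 120 = 0  ⇒  m = (-164)² − 160·120 = 7696
m = 7696 > 0,  v_rel·d = -164 < 0  ⇒  outside

inside=no margin=7696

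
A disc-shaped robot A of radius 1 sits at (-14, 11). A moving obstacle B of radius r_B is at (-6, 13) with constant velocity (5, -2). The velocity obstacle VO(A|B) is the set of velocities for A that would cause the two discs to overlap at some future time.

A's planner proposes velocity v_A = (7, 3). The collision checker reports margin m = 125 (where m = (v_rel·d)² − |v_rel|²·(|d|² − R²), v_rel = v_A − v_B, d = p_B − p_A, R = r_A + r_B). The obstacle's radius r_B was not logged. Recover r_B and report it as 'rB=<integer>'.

m = 125
d = (8, 2);  v_rel = (2, 5),  |v_rel|² = 29
v_rel×d = (2)·(2) − (5)·(8) = -36
since m = R²·29 − (-36)²:  R² = (1296 + 125) / 29 = 49
R = √49 = 7  ⇒  r_B = 7 − 1 = 6

rB=6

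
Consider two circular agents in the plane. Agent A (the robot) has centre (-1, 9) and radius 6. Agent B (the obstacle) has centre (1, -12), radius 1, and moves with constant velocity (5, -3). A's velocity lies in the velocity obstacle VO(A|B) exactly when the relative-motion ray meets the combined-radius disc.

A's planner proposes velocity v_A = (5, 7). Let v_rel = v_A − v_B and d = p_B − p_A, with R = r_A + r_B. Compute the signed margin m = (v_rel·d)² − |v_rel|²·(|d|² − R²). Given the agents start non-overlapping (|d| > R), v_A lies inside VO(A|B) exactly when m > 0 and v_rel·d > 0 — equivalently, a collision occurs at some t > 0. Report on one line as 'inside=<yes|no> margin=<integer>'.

d = (2, -21),  |d|² = 445;  R = 6+1 = 7,  c = 445−7² = 396
v_rel = (0, 10),  |v_rel|² = 100;  v_rel·d = (0)·(2) + (10)·(-21) = -210
100·t² + 420·t + 396 = 0  ⇒  m = (-210)² − 100·396 = 4500
m = 4500 > 0,  v_rel·d = -210 < 0  ⇒  outside

inside=no margin=4500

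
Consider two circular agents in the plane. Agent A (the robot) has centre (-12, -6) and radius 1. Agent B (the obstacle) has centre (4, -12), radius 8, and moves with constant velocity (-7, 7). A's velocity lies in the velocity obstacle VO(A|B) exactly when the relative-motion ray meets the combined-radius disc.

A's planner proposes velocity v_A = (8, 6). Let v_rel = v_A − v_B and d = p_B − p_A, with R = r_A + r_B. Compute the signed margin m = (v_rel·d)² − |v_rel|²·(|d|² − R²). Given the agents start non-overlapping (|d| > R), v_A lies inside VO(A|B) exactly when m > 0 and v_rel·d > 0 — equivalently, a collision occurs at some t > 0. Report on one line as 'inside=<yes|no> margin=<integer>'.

d = (16, -6),  |d|² = 292;  R = 1+8 = 9,  c = 292−9² = 211
v_rel = (15, -1),  |v_rel|² = 226;  v_rel·d = (15)·(16) + (-1)·(-6) = 246
226·t² − 492·t + 211 = 0  ⇒  m = 246² − 226·211 = 12830
m = 12830 > 0,  v_rel·d = 246 > 0  ⇒  inside

inside=yes margin=12830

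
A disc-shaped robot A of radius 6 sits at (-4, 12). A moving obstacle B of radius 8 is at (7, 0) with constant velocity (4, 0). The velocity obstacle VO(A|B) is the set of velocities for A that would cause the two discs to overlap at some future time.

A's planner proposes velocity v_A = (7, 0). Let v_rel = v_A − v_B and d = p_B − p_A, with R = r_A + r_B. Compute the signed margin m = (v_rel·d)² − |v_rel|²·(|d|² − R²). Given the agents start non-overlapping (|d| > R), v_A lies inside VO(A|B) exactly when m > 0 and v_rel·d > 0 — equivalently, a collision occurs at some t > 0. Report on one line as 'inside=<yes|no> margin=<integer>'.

d = (11, -12),  |d|² = 265;  R = 6+8 = 14,  c = 265−14² = 69
v_rel = (3, 0),  |v_rel|² = 9;  v_rel·d = (3)·(11) + (0)·(-12) = 33
9·t² − 66·t + 69 = 0  ⇒  m = 33² − 9·69 = 468
m = 468 > 0,  v_rel·d = 33 > 0  ⇒  inside

inside=yes margin=468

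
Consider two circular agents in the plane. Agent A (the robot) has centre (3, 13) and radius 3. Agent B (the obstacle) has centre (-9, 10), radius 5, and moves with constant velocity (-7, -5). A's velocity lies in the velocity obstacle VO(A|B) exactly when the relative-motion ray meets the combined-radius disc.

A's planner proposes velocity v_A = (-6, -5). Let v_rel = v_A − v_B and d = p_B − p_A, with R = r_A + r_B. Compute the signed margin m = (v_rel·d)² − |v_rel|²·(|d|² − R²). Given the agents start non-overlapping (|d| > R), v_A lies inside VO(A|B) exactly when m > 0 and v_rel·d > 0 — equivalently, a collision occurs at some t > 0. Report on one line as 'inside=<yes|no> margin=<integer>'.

d = (-12, -3),  |d|² = 153;  R = 3+5 = 8,  c = 153−8² = 89
v_rel = (1, 0),  |v_rel|² = 1;  v_rel·d = (1)·(-12) + (0)·(-3) = -12
1·t² + 24·t + 89 = 0  ⇒  m = (-12)² − 1·89 = 55
m = 55 > 0,  v_rel·d = -12 < 0  ⇒  outside

inside=no margin=55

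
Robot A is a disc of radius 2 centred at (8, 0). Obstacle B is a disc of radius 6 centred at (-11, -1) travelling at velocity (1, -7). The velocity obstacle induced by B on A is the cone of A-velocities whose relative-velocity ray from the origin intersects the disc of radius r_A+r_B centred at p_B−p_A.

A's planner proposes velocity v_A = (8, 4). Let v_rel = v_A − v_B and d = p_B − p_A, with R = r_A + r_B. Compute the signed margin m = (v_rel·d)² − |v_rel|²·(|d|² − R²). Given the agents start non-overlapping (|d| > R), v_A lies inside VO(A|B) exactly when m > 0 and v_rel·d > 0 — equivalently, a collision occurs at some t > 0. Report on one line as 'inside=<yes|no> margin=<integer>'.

d = (-19, -1),  |d|² = 362;  R = 2+6 = 8,  c = 362−8² = 298
v_rel = (7, 11),  |v_rel|² = 170;  v_rel·d = (7)·(-19) + (11)·(-1) = -144
170·t² + 288·t + 298 = 0  ⇒  m = (-144)² − 170·298 = -29924
m = -29924 < 0,  v_rel·d = -144 < 0  ⇒  outside

inside=no margin=-29924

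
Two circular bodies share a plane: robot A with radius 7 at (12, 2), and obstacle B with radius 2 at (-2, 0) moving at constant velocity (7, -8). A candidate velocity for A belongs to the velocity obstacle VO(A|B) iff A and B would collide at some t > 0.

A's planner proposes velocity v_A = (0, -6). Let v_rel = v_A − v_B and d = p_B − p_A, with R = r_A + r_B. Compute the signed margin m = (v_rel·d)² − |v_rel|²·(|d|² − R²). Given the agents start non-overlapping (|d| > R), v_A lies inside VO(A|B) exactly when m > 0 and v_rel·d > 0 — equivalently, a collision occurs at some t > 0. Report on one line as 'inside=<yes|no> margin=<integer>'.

d = (-14, -2),  |d|² = 200;  R = 7+2 = 9,  c = 200−9² = 119
v_rel = (-7, 2),  |v_rel|² = 53;  v_rel·d = (-7)·(-14) + (2)·(-2) = 94
53·t² − 188·t + 119 = 0  ⇒  m = 94² − 53·119 = 2529
m = 2529 > 0,  v_rel·d = 94 > 0  ⇒  inside

inside=yes margin=2529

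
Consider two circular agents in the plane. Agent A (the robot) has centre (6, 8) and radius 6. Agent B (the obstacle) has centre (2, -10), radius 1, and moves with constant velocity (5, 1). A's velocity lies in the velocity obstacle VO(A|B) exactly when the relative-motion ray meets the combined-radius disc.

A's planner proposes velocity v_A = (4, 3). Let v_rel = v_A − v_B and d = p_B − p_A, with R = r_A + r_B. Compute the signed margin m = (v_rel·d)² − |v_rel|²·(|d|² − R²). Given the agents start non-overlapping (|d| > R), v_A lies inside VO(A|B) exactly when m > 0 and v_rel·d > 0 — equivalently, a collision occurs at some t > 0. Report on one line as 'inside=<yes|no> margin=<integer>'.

d = (-4, -18),  |d|² = 340;  R = 6+1 = 7,  c = 340−7² = 291
v_rel = (-1, 2),  |v_rel|² = 5;  v_rel·d = (-1)·(-4) + (2)·(-18) = -32
5·t² + 64·t + 291 = 0  ⇒  m = (-32)² − 5·291 = -431
m = -431 < 0,  v_rel·d = -32 < 0  ⇒  outside

inside=no margin=-431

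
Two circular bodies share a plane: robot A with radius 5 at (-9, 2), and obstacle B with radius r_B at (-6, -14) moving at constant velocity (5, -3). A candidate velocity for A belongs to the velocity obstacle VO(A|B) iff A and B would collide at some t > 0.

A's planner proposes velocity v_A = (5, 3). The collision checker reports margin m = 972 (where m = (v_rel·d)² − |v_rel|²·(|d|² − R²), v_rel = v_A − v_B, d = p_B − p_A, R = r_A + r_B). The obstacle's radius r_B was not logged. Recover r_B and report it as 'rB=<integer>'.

m = 972
d = (3, -16);  v_rel = (0, 6),  |v_rel|² = 36
v_rel×d = (0)·(-16) − (6)·(3) = -18
since m = R²·36 − (-18)²:  R² = (324 + 972) / 36 = 36
R = √36 = 6  ⇒  r_B = 6 − 5 = 1

rB=1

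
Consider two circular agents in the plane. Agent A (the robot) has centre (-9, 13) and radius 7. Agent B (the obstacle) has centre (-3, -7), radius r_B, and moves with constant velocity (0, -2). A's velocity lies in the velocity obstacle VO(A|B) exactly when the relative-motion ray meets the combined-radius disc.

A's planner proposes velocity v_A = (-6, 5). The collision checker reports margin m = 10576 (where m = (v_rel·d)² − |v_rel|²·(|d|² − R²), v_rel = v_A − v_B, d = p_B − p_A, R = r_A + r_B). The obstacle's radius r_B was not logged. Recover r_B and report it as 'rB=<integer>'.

m = 10576
d = (6, -20);  v_rel = (-6, 7),  |v_rel|² = 85
v_rel×d = (-6)·(-20) − (7)·(6) = 78
since m = R²·85 − 78²:  R² = (6084 + 10576) / 85 = 196
R = √196 = 14  ⇒  r_B = 14 − 7 = 7

rB=7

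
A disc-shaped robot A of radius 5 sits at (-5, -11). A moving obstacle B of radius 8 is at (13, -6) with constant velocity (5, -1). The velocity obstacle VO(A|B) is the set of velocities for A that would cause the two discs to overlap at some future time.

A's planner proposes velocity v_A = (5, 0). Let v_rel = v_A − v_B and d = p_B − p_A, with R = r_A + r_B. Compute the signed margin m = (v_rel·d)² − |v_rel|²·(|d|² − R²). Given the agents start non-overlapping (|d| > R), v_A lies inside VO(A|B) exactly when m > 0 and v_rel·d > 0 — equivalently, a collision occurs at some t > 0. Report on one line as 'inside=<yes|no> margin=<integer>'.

d = (18, 5),  |d|² = 349;  R = 5+8 = 13,  c = 349−13² = 180
v_rel = (0, 1),  |v_rel|² = 1;  v_rel·d = (0)·(18) + (1)·(5) = 5
1·t² − 10·t + 180 = 0  ⇒  m = 5² − 1·180 = -155
m = -155 < 0,  v_rel·d = 5 > 0  ⇒  outside

inside=no margin=-155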